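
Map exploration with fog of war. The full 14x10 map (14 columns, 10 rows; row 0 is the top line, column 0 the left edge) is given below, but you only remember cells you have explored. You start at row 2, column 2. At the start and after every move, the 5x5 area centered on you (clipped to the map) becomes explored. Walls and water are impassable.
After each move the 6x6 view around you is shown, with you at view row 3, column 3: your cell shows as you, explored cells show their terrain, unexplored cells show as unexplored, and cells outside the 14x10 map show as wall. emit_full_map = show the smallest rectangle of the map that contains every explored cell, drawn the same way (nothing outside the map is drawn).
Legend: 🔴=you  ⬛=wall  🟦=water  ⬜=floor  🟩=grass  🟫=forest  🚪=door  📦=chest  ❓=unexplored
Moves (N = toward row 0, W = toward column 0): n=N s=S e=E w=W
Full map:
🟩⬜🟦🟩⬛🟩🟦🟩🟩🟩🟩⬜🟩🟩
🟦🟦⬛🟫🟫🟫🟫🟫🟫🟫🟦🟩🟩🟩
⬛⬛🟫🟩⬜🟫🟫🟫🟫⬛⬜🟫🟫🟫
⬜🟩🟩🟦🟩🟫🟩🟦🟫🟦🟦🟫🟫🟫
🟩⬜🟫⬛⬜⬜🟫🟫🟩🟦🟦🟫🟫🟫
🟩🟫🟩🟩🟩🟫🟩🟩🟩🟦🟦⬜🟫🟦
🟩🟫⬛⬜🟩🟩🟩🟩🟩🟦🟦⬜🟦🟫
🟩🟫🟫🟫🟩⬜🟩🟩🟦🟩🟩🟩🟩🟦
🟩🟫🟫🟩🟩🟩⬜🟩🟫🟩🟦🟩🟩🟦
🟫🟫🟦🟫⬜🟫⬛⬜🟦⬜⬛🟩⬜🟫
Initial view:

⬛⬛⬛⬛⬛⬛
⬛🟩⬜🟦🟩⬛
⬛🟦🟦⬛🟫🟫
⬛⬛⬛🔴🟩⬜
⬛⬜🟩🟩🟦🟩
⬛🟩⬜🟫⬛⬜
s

⬛🟩⬜🟦🟩⬛
⬛🟦🟦⬛🟫🟫
⬛⬛⬛🟫🟩⬜
⬛⬜🟩🔴🟦🟩
⬛🟩⬜🟫⬛⬜
⬛🟩🟫🟩🟩🟩

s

⬛🟦🟦⬛🟫🟫
⬛⬛⬛🟫🟩⬜
⬛⬜🟩🟩🟦🟩
⬛🟩⬜🔴⬛⬜
⬛🟩🟫🟩🟩🟩
⬛🟩🟫⬛⬜🟩

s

⬛⬛⬛🟫🟩⬜
⬛⬜🟩🟩🟦🟩
⬛🟩⬜🟫⬛⬜
⬛🟩🟫🔴🟩🟩
⬛🟩🟫⬛⬜🟩
⬛🟩🟫🟫🟫🟩

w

⬛⬛⬛⬛🟫🟩
⬛⬛⬜🟩🟩🟦
⬛⬛🟩⬜🟫⬛
⬛⬛🟩🔴🟩🟩
⬛⬛🟩🟫⬛⬜
⬛⬛🟩🟫🟫🟫

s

⬛⬛⬜🟩🟩🟦
⬛⬛🟩⬜🟫⬛
⬛⬛🟩🟫🟩🟩
⬛⬛🟩🔴⬛⬜
⬛⬛🟩🟫🟫🟫
⬛⬛🟩🟫🟫🟩

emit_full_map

🟩⬜🟦🟩⬛
🟦🟦⬛🟫🟫
⬛⬛🟫🟩⬜
⬜🟩🟩🟦🟩
🟩⬜🟫⬛⬜
🟩🟫🟩🟩🟩
🟩🔴⬛⬜🟩
🟩🟫🟫🟫🟩
🟩🟫🟫🟩❓

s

⬛⬛🟩⬜🟫⬛
⬛⬛🟩🟫🟩🟩
⬛⬛🟩🟫⬛⬜
⬛⬛🟩🔴🟫🟫
⬛⬛🟩🟫🟫🟩
⬛⬛🟫🟫🟦🟫

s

⬛⬛🟩🟫🟩🟩
⬛⬛🟩🟫⬛⬜
⬛⬛🟩🟫🟫🟫
⬛⬛🟩🔴🟫🟩
⬛⬛🟫🟫🟦🟫
⬛⬛⬛⬛⬛⬛

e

⬛🟩🟫🟩🟩🟩
⬛🟩🟫⬛⬜🟩
⬛🟩🟫🟫🟫🟩
⬛🟩🟫🔴🟩🟩
⬛🟫🟫🟦🟫⬜
⬛⬛⬛⬛⬛⬛

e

🟩🟫🟩🟩🟩❓
🟩🟫⬛⬜🟩🟩
🟩🟫🟫🟫🟩⬜
🟩🟫🟫🔴🟩🟩
🟫🟫🟦🟫⬜🟫
⬛⬛⬛⬛⬛⬛

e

🟫🟩🟩🟩❓❓
🟫⬛⬜🟩🟩🟩
🟫🟫🟫🟩⬜🟩
🟫🟫🟩🔴🟩⬜
🟫🟦🟫⬜🟫⬛
⬛⬛⬛⬛⬛⬛

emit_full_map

🟩⬜🟦🟩⬛❓❓
🟦🟦⬛🟫🟫❓❓
⬛⬛🟫🟩⬜❓❓
⬜🟩🟩🟦🟩❓❓
🟩⬜🟫⬛⬜❓❓
🟩🟫🟩🟩🟩❓❓
🟩🟫⬛⬜🟩🟩🟩
🟩🟫🟫🟫🟩⬜🟩
🟩🟫🟫🟩🔴🟩⬜
🟫🟫🟦🟫⬜🟫⬛

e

🟩🟩🟩❓❓❓
⬛⬜🟩🟩🟩🟩
🟫🟫🟩⬜🟩🟩
🟫🟩🟩🔴⬜🟩
🟦🟫⬜🟫⬛⬜
⬛⬛⬛⬛⬛⬛

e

🟩🟩❓❓❓❓
⬜🟩🟩🟩🟩🟩
🟫🟩⬜🟩🟩🟦
🟩🟩🟩🔴🟩🟫
🟫⬜🟫⬛⬜🟦
⬛⬛⬛⬛⬛⬛

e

🟩❓❓❓❓❓
🟩🟩🟩🟩🟩🟦
🟩⬜🟩🟩🟦🟩
🟩🟩⬜🔴🟫🟩
⬜🟫⬛⬜🟦⬜
⬛⬛⬛⬛⬛⬛

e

❓❓❓❓❓❓
🟩🟩🟩🟩🟦🟦
⬜🟩🟩🟦🟩🟩
🟩⬜🟩🔴🟩🟦
🟫⬛⬜🟦⬜⬛
⬛⬛⬛⬛⬛⬛

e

❓❓❓❓❓❓
🟩🟩🟩🟦🟦⬜
🟩🟩🟦🟩🟩🟩
⬜🟩🟫🔴🟦🟩
⬛⬜🟦⬜⬛🟩
⬛⬛⬛⬛⬛⬛

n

❓❓❓❓❓❓
❓🟩🟩🟦🟦⬜
🟩🟩🟩🟦🟦⬜
🟩🟩🟦🔴🟩🟩
⬜🟩🟫🟩🟦🟩
⬛⬜🟦⬜⬛🟩

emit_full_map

🟩⬜🟦🟩⬛❓❓❓❓❓❓❓
🟦🟦⬛🟫🟫❓❓❓❓❓❓❓
⬛⬛🟫🟩⬜❓❓❓❓❓❓❓
⬜🟩🟩🟦🟩❓❓❓❓❓❓❓
🟩⬜🟫⬛⬜❓❓❓❓❓❓❓
🟩🟫🟩🟩🟩❓❓🟩🟩🟦🟦⬜
🟩🟫⬛⬜🟩🟩🟩🟩🟩🟦🟦⬜
🟩🟫🟫🟫🟩⬜🟩🟩🟦🔴🟩🟩
🟩🟫🟫🟩🟩🟩⬜🟩🟫🟩🟦🟩
🟫🟫🟦🟫⬜🟫⬛⬜🟦⬜⬛🟩


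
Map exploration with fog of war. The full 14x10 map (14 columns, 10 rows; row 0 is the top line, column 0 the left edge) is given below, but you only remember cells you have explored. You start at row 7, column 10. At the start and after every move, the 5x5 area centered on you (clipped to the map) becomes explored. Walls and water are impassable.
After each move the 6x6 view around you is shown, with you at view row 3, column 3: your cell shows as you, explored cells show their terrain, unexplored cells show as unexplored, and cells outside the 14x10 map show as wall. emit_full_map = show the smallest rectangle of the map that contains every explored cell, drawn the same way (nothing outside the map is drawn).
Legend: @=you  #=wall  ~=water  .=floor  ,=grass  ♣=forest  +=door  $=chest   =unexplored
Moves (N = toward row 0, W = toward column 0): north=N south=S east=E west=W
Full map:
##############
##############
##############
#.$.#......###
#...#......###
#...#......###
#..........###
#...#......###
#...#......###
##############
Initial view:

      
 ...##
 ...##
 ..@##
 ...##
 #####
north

      
 ...##
 ...##
 ..@##
 ...##
 ...##

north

      
 ...##
 ...##
 ..@##
 ...##
 ...##

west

      
 ....#
 ....#
 ..@.#
 ....#
 ....#

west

      
 .....
 .....
 ..@..
 .....
 .....

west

      
 .....
 .....
 ..@..
 .....
 .....

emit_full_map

......##
......##
..@...##
......##
......##
   ...##
   #####

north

      
 #####
 .....
 ..@..
 .....
 .....

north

      
 #####
 #####
 ..@..
 .....
 .....

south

 #####
 #####
 .....
 ..@..
 .....
 .....

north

      
 #####
 #####
 ..@..
 .....
 .....

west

      
 #####
 #####
 #.@..
 #....
 #....

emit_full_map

######   
######   
#.@....##
#......##
#......##
 ......##
 ......##
    ...##
    #####

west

      
 #####
 #####
 .#@..
 .#...
 .#...

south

 #####
 #####
 .#...
 .#@..
 .#...
 .....

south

 #####
 .#...
 .#...
 .#@..
 .....
 .#...

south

 .#...
 .#...
 .#...
 ..@..
 .#...
 .#...

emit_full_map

#######   
#######   
.#......##
.#......##
.#......##
..@.....##
.#......##
.#......##
     #####


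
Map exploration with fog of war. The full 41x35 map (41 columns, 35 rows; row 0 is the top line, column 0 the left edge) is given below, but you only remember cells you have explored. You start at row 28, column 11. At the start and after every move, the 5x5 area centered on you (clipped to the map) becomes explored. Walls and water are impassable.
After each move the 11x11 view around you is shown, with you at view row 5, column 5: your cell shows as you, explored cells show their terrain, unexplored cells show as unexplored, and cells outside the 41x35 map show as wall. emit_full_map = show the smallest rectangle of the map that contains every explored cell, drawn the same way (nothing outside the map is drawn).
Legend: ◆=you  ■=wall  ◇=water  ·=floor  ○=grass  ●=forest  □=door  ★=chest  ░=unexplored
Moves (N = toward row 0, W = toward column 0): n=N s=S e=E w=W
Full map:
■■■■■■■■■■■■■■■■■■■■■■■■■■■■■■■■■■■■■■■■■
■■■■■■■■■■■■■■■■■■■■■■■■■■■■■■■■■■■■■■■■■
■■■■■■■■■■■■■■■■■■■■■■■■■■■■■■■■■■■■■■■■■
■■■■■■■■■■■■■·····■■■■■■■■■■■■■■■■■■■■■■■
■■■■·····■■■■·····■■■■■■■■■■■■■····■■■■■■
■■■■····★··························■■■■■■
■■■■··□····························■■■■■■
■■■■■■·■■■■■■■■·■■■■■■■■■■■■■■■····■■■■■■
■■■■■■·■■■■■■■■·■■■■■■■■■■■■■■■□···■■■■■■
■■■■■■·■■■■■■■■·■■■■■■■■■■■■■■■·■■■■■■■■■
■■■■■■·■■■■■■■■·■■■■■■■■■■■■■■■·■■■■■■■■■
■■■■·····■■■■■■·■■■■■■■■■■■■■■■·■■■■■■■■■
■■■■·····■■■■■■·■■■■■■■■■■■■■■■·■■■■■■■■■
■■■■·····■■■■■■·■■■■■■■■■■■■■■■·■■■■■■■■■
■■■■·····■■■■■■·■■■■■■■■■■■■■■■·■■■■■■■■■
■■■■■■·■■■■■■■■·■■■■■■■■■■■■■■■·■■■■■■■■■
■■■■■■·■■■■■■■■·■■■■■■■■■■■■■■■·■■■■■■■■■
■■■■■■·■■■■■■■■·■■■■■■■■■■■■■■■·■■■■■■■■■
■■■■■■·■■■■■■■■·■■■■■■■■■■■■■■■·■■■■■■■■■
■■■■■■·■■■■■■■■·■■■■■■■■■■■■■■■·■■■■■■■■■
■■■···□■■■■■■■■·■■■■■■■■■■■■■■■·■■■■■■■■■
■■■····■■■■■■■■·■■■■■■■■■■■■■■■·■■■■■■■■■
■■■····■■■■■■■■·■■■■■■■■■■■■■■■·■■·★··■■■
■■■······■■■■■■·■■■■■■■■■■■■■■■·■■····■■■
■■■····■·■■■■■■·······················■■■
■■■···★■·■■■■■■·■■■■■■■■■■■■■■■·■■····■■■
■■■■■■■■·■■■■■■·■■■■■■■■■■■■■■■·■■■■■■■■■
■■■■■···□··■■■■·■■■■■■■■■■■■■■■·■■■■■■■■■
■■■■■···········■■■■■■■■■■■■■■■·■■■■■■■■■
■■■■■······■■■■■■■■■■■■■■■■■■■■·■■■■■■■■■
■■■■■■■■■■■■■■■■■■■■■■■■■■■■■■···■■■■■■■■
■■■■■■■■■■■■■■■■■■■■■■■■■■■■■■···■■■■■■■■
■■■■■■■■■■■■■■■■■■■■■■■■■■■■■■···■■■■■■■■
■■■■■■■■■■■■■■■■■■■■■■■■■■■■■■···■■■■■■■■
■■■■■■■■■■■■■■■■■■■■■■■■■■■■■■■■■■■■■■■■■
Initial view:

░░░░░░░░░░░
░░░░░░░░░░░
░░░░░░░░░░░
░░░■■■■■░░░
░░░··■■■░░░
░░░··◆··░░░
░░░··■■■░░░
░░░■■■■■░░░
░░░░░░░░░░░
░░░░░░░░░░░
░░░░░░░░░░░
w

░░░░░░░░░░░
░░░░░░░░░░░
░░░░░░░░░░░
░░░·■■■■■░░
░░░□··■■■░░
░░░··◆···░░
░░░···■■■░░
░░░■■■■■■░░
░░░░░░░░░░░
░░░░░░░░░░░
░░░░░░░░░░░

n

░░░░░░░░░░░
░░░░░░░░░░░
░░░░░░░░░░░
░░░·■■■■░░░
░░░·■■■■■░░
░░░□·◆■■■░░
░░░······░░
░░░···■■■░░
░░░■■■■■■░░
░░░░░░░░░░░
░░░░░░░░░░░

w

░░░░░░░░░░░
░░░░░░░░░░░
░░░░░░░░░░░
░░░■·■■■■░░
░░░■·■■■■■░
░░░·□◆·■■■░
░░░·······░
░░░····■■■░
░░░░■■■■■■░
░░░░░░░░░░░
░░░░░░░░░░░

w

░░░░░░░░░░░
░░░░░░░░░░░
░░░░░░░░░░░
░░░★■·■■■■░
░░░■■·■■■■■
░░░··◆··■■■
░░░········
░░░·····■■■
░░░░░■■■■■■
░░░░░░░░░░░
░░░░░░░░░░░

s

░░░░░░░░░░░
░░░░░░░░░░░
░░░★■·■■■■░
░░░■■·■■■■■
░░░··□··■■■
░░░··◆·····
░░░·····■■■
░░░■■■■■■■■
░░░░░░░░░░░
░░░░░░░░░░░
░░░░░░░░░░░

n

░░░░░░░░░░░
░░░░░░░░░░░
░░░░░░░░░░░
░░░★■·■■■■░
░░░■■·■■■■■
░░░··◆··■■■
░░░········
░░░·····■■■
░░░■■■■■■■■
░░░░░░░░░░░
░░░░░░░░░░░

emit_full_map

★■·■■■■░
■■·■■■■■
··◆··■■■
········
·····■■■
■■■■■■■■

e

░░░░░░░░░░░
░░░░░░░░░░░
░░░░░░░░░░░
░░★■·■■■■░░
░░■■·■■■■■░
░░··□◆·■■■░
░░········░
░░·····■■■░
░░■■■■■■■■░
░░░░░░░░░░░
░░░░░░░░░░░

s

░░░░░░░░░░░
░░░░░░░░░░░
░░★■·■■■■░░
░░■■·■■■■■░
░░··□··■■■░
░░···◆····░
░░·····■■■░
░░■■■■■■■■░
░░░░░░░░░░░
░░░░░░░░░░░
░░░░░░░░░░░

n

░░░░░░░░░░░
░░░░░░░░░░░
░░░░░░░░░░░
░░★■·■■■■░░
░░■■·■■■■■░
░░··□◆·■■■░
░░········░
░░·····■■■░
░░■■■■■■■■░
░░░░░░░░░░░
░░░░░░░░░░░

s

░░░░░░░░░░░
░░░░░░░░░░░
░░★■·■■■■░░
░░■■·■■■■■░
░░··□··■■■░
░░···◆····░
░░·····■■■░
░░■■■■■■■■░
░░░░░░░░░░░
░░░░░░░░░░░
░░░░░░░░░░░


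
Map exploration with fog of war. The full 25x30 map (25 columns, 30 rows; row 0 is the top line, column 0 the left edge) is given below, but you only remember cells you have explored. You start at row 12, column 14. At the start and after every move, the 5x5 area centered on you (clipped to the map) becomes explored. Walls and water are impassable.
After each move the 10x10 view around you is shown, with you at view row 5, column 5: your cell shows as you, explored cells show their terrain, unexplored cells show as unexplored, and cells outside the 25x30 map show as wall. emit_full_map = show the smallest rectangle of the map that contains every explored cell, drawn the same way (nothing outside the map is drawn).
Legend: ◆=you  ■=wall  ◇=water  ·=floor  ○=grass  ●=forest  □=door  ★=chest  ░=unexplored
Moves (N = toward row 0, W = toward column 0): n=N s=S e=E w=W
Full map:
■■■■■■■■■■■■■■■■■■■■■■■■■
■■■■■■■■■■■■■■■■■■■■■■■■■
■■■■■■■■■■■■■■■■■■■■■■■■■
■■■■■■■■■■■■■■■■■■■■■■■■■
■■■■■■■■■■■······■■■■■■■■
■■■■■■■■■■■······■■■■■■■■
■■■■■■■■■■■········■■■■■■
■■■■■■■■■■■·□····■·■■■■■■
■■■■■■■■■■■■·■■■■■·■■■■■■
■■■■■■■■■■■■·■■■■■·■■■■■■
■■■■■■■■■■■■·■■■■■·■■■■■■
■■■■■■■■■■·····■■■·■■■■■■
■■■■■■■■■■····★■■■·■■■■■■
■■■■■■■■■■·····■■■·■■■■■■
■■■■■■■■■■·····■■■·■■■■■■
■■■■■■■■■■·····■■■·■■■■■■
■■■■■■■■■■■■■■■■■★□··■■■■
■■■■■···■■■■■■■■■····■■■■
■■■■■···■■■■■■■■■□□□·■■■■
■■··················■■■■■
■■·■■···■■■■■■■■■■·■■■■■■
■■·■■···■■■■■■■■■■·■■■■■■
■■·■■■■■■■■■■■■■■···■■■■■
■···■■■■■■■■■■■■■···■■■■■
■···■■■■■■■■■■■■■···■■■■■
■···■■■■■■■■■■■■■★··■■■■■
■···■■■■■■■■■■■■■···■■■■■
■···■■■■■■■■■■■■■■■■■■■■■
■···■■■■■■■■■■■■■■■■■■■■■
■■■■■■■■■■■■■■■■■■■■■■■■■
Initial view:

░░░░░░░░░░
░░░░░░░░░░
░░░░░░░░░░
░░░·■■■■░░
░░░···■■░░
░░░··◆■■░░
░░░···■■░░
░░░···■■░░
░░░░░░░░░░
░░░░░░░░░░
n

░░░░░░░░░░
░░░░░░░░░░
░░░░░░░░░░
░░░·■■■■░░
░░░·■■■■░░
░░░··◆■■░░
░░░··★■■░░
░░░···■■░░
░░░···■■░░
░░░░░░░░░░

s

░░░░░░░░░░
░░░░░░░░░░
░░░·■■■■░░
░░░·■■■■░░
░░░···■■░░
░░░··◆■■░░
░░░···■■░░
░░░···■■░░
░░░░░░░░░░
░░░░░░░░░░

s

░░░░░░░░░░
░░░·■■■■░░
░░░·■■■■░░
░░░···■■░░
░░░··★■■░░
░░░··◆■■░░
░░░···■■░░
░░░···■■░░
░░░░░░░░░░
░░░░░░░░░░

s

░░░·■■■■░░
░░░·■■■■░░
░░░···■■░░
░░░··★■■░░
░░░···■■░░
░░░··◆■■░░
░░░···■■░░
░░░■■■■■░░
░░░░░░░░░░
░░░░░░░░░░

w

░░░░·■■■■░
░░░░·■■■■░
░░░░···■■░
░░░···★■■░
░░░····■■░
░░░··◆·■■░
░░░····■■░
░░░■■■■■■░
░░░░░░░░░░
░░░░░░░░░░

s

░░░░·■■■■░
░░░░···■■░
░░░···★■■░
░░░····■■░
░░░····■■░
░░░··◆·■■░
░░░■■■■■■░
░░░■■■■■░░
░░░░░░░░░░
░░░░░░░░░░

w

░░░░░·■■■■
░░░░░···■■
░░░░···★■■
░░░·····■■
░░░·····■■
░░░··◆··■■
░░░■■■■■■■
░░░■■■■■■░
░░░░░░░░░░
░░░░░░░░░░

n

░░░░░·■■■■
░░░░░·■■■■
░░░░░···■■
░░░····★■■
░░░·····■■
░░░··◆··■■
░░░·····■■
░░░■■■■■■■
░░░■■■■■■░
░░░░░░░░░░

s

░░░░░·■■■■
░░░░░···■■
░░░····★■■
░░░·····■■
░░░·····■■
░░░··◆··■■
░░░■■■■■■■
░░░■■■■■■░
░░░░░░░░░░
░░░░░░░░░░

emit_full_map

░░·■■■■
░░·■■■■
░░···■■
····★■■
·····■■
·····■■
··◆··■■
■■■■■■■
■■■■■■░

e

░░░░·■■■■░
░░░░···■■░
░░····★■■░
░░·····■■░
░░·····■■░
░░···◆·■■░
░░■■■■■■■░
░░■■■■■■░░
░░░░░░░░░░
░░░░░░░░░░

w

░░░░░·■■■■
░░░░░···■■
░░░····★■■
░░░·····■■
░░░·····■■
░░░··◆··■■
░░░■■■■■■■
░░░■■■■■■░
░░░░░░░░░░
░░░░░░░░░░

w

░░░░░░·■■■
░░░░░░···■
░░░░····★■
░░░■·····■
░░░■·····■
░░░■·◆···■
░░░■■■■■■■
░░░■■■■■■■
░░░░░░░░░░
░░░░░░░░░░

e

░░░░░·■■■■
░░░░░···■■
░░░····★■■
░░■·····■■
░░■·····■■
░░■··◆··■■
░░■■■■■■■■
░░■■■■■■■░
░░░░░░░░░░
░░░░░░░░░░

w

░░░░░░·■■■
░░░░░░···■
░░░░····★■
░░░■·····■
░░░■·····■
░░░■·◆···■
░░░■■■■■■■
░░░■■■■■■■
░░░░░░░░░░
░░░░░░░░░░

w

░░░░░░░·■■
░░░░░░░···
░░░░░····★
░░░■■·····
░░░■■·····
░░░■■◆····
░░░■■■■■■■
░░░■■■■■■■
░░░░░░░░░░
░░░░░░░░░░

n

░░░░░░░·■■
░░░░░░░·■■
░░░░░░░···
░░░■■····★
░░░■■·····
░░░■■◆····
░░░■■·····
░░░■■■■■■■
░░░■■■■■■■
░░░░░░░░░░

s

░░░░░░░·■■
░░░░░░░···
░░░■■····★
░░░■■·····
░░░■■·····
░░░■■◆····
░░░■■■■■■■
░░░■■■■■■■
░░░░░░░░░░
░░░░░░░░░░

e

░░░░░░·■■■
░░░░░░···■
░░■■····★■
░░■■·····■
░░■■·····■
░░■■·◆···■
░░■■■■■■■■
░░■■■■■■■■
░░░░░░░░░░
░░░░░░░░░░

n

░░░░░░·■■■
░░░░░░·■■■
░░░░░░···■
░░■■····★■
░░■■·····■
░░■■·◆···■
░░■■·····■
░░■■■■■■■■
░░■■■■■■■■
░░░░░░░░░░

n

░░░░░░░░░░
░░░░░░·■■■
░░░░░░·■■■
░░░■·····■
░░■■····★■
░░■■·◆···■
░░■■·····■
░░■■·····■
░░■■■■■■■■
░░■■■■■■■■

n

░░░░░░░░░░
░░░░░░░░░░
░░░░░░·■■■
░░░■■■·■■■
░░░■·····■
░░■■·◆··★■
░░■■·····■
░░■■·····■
░░■■·····■
░░■■■■■■■■

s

░░░░░░░░░░
░░░░░░·■■■
░░░■■■·■■■
░░░■·····■
░░■■····★■
░░■■·◆···■
░░■■·····■
░░■■·····■
░░■■■■■■■■
░░■■■■■■■■

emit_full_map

░░░░·■■■■
░■■■·■■■■
░■·····■■
■■····★■■
■■·◆···■■
■■·····■■
■■·····■■
■■■■■■■■■
■■■■■■■■░

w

░░░░░░░░░░
░░░░░░░·■■
░░░░■■■·■■
░░░■■·····
░░░■■····★
░░░■■◆····
░░░■■·····
░░░■■·····
░░░■■■■■■■
░░░■■■■■■■

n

░░░░░░░░░░
░░░░░░░░░░
░░░░░░░·■■
░░░■■■■·■■
░░░■■·····
░░░■■◆···★
░░░■■·····
░░░■■·····
░░░■■·····
░░░■■■■■■■

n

░░░░░░░░░░
░░░░░░░░░░
░░░░░░░░░░
░░░■■■■·■■
░░░■■■■·■■
░░░■■◆····
░░░■■····★
░░░■■·····
░░░■■·····
░░░■■·····

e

░░░░░░░░░░
░░░░░░░░░░
░░░░░░░░░░
░░■■■■·■■■
░░■■■■·■■■
░░■■·◆···■
░░■■····★■
░░■■·····■
░░■■·····■
░░■■·····■

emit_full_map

■■■■·■■■■
■■■■·■■■■
■■·◆···■■
■■····★■■
■■·····■■
■■·····■■
■■·····■■
■■■■■■■■■
■■■■■■■■░


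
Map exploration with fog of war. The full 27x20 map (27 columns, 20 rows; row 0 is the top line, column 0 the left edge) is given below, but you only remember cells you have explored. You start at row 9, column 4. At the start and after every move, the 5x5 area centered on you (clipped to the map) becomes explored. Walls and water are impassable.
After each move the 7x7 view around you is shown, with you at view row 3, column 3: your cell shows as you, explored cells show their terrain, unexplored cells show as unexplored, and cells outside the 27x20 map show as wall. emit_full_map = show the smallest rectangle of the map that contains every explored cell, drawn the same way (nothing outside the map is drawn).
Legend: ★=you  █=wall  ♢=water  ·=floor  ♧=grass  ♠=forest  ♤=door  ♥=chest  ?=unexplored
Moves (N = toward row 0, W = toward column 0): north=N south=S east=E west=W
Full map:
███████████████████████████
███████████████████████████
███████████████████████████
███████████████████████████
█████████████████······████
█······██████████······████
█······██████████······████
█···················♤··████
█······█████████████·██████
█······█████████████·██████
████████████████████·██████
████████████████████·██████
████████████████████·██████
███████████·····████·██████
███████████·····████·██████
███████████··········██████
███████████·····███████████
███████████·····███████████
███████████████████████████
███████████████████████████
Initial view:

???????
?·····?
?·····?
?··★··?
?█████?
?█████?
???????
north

???????
?·····?
?·····?
?··★··?
?·····?
?█████?
?█████?

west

???????
?······
?······
?··★···
?······
?██████
??█████

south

?······
?······
?······
?··★···
?██████
?██████
???????

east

······?
······?
······?
···★··?
██████?
██████?
???????

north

???????
······?
······?
···★··?
······?
██████?
██████?

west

???????
?······
?······
?··★···
?······
?██████
?██████

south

?······
?······
?······
?··★···
?██████
?██████
???????

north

???????
?······
?······
?··★···
?······
?██████
?██████

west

█??????
██·····
██·····
██·★···
██·····
███████
█?█████

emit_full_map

█······
█······
█·★····
█······
███████
?██████

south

██·····
██·····
██·····
██·★···
███████
███████
█??????

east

█······
█······
█······
█··★···
███████
███████
???????

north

???????
█······
█······
█··★···
█······
███████
███████

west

█??????
██·····
██·····
██·★···
██·····
███████
███████

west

██?????
███····
███····
███★···
███····
███████
███████

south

███····
███····
███····
███★···
███████
███████
██?????

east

██·····
██·····
██·····
██·★···
███████
███████
█??????

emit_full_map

█······
█······
█······
█·★····
███████
███████

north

█??????
██·····
██·····
██·★···
██·····
███████
███████


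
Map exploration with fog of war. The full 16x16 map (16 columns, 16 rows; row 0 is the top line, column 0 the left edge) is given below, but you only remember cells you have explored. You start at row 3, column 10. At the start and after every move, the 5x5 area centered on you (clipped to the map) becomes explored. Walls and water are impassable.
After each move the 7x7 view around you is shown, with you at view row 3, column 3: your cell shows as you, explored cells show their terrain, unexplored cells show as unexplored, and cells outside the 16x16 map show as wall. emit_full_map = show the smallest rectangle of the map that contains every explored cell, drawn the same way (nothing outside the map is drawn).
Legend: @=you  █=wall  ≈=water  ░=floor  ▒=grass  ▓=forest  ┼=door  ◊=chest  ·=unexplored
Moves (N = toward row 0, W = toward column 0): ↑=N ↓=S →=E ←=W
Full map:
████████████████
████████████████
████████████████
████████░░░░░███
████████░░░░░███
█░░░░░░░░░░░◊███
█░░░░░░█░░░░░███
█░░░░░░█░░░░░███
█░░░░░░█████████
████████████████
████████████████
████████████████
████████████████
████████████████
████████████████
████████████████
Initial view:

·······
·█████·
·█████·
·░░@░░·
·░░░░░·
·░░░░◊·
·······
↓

·█████·
·█████·
·░░░░░·
·░░@░░·
·░░░░◊·
·░░░░░·
·······

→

█████··
██████·
░░░░░█·
░░░@░█·
░░░░◊█·
░░░░░█·
·······

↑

·······
██████·
██████·
░░░@░█·
░░░░░█·
░░░░◊█·
░░░░░█·

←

·······
·██████
·██████
·░░@░░█
·░░░░░█
·░░░░◊█
·░░░░░█

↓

·██████
·██████
·░░░░░█
·░░@░░█
·░░░░◊█
·░░░░░█
·······

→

██████·
██████·
░░░░░█·
░░░@░█·
░░░░◊█·
░░░░░█·
·······

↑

·······
██████·
██████·
░░░@░█·
░░░░░█·
░░░░◊█·
░░░░░█·

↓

██████·
██████·
░░░░░█·
░░░@░█·
░░░░◊█·
░░░░░█·
·······


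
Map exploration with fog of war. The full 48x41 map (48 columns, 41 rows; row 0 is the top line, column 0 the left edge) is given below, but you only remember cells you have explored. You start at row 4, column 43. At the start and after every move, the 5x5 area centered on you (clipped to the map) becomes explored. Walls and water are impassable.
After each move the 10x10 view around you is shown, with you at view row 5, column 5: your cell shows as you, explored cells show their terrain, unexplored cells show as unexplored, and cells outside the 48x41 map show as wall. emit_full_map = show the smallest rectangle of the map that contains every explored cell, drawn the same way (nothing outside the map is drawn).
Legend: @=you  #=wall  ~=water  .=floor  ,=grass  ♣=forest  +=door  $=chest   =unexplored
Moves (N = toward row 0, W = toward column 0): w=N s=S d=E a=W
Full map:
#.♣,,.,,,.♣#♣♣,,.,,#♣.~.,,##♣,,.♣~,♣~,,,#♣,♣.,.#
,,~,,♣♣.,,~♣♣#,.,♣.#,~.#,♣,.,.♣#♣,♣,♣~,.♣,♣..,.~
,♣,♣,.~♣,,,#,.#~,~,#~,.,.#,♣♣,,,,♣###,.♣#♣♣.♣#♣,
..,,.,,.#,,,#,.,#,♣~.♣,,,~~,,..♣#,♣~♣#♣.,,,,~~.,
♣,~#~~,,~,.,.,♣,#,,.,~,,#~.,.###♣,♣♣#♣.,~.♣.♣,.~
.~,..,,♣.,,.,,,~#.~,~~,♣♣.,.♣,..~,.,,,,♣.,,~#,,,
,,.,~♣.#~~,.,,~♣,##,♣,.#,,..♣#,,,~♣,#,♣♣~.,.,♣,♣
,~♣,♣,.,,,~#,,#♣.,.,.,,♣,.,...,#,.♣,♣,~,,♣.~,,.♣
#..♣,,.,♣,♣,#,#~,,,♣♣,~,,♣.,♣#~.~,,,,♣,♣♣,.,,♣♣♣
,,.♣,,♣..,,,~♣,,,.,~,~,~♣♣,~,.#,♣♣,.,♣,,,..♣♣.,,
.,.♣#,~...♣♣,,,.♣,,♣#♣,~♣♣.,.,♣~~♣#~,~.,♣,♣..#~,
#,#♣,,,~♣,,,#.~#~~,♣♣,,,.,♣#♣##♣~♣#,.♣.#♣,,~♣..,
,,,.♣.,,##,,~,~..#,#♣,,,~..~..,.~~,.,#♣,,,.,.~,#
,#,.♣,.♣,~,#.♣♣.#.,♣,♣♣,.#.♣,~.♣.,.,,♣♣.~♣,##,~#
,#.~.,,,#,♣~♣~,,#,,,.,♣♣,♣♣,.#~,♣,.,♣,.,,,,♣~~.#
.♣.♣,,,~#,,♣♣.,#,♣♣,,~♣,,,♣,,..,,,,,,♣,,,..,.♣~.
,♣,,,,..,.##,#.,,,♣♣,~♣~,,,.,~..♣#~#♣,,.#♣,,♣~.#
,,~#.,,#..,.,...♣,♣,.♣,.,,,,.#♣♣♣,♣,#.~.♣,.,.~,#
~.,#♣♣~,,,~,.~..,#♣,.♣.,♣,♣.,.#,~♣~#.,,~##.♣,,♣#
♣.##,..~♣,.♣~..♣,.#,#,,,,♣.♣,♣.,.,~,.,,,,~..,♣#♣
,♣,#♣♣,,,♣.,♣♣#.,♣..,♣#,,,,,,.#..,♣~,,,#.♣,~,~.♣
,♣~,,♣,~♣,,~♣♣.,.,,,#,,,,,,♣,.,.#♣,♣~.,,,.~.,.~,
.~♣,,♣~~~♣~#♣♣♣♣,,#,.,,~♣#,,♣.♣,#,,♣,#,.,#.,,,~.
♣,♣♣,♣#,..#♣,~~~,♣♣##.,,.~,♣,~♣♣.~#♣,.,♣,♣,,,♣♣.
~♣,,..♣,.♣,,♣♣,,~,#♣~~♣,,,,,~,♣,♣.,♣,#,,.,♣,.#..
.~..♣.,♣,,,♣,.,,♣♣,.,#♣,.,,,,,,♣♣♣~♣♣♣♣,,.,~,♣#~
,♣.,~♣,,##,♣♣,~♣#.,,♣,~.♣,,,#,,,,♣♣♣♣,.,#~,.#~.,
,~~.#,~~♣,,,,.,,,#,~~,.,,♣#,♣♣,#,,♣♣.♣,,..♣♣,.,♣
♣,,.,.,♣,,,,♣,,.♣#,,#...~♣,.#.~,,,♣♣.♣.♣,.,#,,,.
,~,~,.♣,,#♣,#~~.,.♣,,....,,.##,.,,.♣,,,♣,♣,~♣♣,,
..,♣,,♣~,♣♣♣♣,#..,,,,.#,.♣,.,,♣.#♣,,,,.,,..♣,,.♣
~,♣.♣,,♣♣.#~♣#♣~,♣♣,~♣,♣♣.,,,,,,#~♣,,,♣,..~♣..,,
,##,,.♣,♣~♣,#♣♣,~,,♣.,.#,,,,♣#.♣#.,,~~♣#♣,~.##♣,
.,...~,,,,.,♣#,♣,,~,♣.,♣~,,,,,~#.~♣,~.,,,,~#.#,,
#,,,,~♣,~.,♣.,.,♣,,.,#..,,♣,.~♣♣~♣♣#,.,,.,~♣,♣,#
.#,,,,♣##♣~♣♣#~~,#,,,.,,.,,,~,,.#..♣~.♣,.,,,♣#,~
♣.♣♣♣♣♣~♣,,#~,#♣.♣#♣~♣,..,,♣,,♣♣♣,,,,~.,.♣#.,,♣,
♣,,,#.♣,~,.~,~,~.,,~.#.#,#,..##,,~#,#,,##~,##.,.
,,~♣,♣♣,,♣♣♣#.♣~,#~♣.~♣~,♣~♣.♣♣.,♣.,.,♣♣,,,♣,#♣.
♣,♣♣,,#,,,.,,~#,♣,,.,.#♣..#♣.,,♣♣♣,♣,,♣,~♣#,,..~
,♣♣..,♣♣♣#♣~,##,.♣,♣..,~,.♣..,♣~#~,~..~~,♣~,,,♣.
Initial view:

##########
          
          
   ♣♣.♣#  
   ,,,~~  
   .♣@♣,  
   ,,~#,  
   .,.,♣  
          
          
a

##########
          
          
   #♣♣.♣# 
   ,,,,~~ 
   ~.@.♣, 
   .,,~#, 
   ~.,.,♣ 
          
          

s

          
          
   #♣♣.♣# 
   ,,,,~~ 
   ~.♣.♣, 
   .,@~#, 
   ~.,.,♣ 
   ,♣.~,  
          
          

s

          
   #♣♣.♣# 
   ,,,,~~ 
   ~.♣.♣, 
   .,,~#, 
   ~.@.,♣ 
   ,♣.~,  
   ♣,.,,  
          
          

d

          
  #♣♣.♣#  
  ,,,,~~  
  ~.♣.♣,  
  .,,~#,  
  ~.,@,♣  
  ,♣.~,,  
  ♣,.,,♣  
          
          

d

         #
 #♣♣.♣#  #
 ,,,,~~  #
 ~.♣.♣,. #
 .,,~#,, #
 ~.,.@♣, #
 ,♣.~,,. #
 ♣,.,,♣♣ #
         #
         #

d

        ##
#♣♣.♣#  ##
,,,,~~  ##
~.♣.♣,.~##
.,,~#,,,##
~.,.,@,♣##
,♣.~,,.♣##
♣,.,,♣♣♣##
        ##
        ##

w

        ##
        ##
#♣♣.♣#  ##
,,,,~~.,##
~.♣.♣,.~##
.,,~#@,,##
~.,.,♣,♣##
,♣.~,,.♣##
♣,.,,♣♣♣##
        ##

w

##########
        ##
        ##
#♣♣.♣#♣,##
,,,,~~.,##
~.♣.♣@.~##
.,,~#,,,##
~.,.,♣,♣##
,♣.~,,.♣##
♣,.,,♣♣♣##

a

##########
         #
         #
 #♣♣.♣#♣,#
 ,,,,~~.,#
 ~.♣.@,.~#
 .,,~#,,,#
 ~.,.,♣,♣#
 ,♣.~,,.♣#
 ♣,.,,♣♣♣#

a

##########
          
          
  #♣♣.♣#♣,
  ,,,,~~.,
  ~.♣@♣,.~
  .,,~#,,,
  ~.,.,♣,♣
  ,♣.~,,.♣
  ♣,.,,♣♣♣

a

##########
          
          
   #♣♣.♣#♣
   ,,,,~~.
   ~.@.♣,.
   .,,~#,,
   ~.,.,♣,
   ,♣.~,,.
   ♣,.,,♣♣

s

          
          
   #♣♣.♣#♣
   ,,,,~~.
   ~.♣.♣,.
   .,@~#,,
   ~.,.,♣,
   ,♣.~,,.
   ♣,.,,♣♣
          

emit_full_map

#♣♣.♣#♣,
,,,,~~.,
~.♣.♣,.~
.,@~#,,,
~.,.,♣,♣
,♣.~,,.♣
♣,.,,♣♣♣

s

          
   #♣♣.♣#♣
   ,,,,~~.
   ~.♣.♣,.
   .,,~#,,
   ~.@.,♣,
   ,♣.~,,.
   ♣,.,,♣♣
          
          

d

          
  #♣♣.♣#♣,
  ,,,,~~.,
  ~.♣.♣,.~
  .,,~#,,,
  ~.,@,♣,♣
  ,♣.~,,.♣
  ♣,.,,♣♣♣
          
          

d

         #
 #♣♣.♣#♣,#
 ,,,,~~.,#
 ~.♣.♣,.~#
 .,,~#,,,#
 ~.,.@♣,♣#
 ,♣.~,,.♣#
 ♣,.,,♣♣♣#
         #
         #

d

        ##
#♣♣.♣#♣,##
,,,,~~.,##
~.♣.♣,.~##
.,,~#,,,##
~.,.,@,♣##
,♣.~,,.♣##
♣,.,,♣♣♣##
        ##
        ##

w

        ##
        ##
#♣♣.♣#♣,##
,,,,~~.,##
~.♣.♣,.~##
.,,~#@,,##
~.,.,♣,♣##
,♣.~,,.♣##
♣,.,,♣♣♣##
        ##

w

##########
        ##
        ##
#♣♣.♣#♣,##
,,,,~~.,##
~.♣.♣@.~##
.,,~#,,,##
~.,.,♣,♣##
,♣.~,,.♣##
♣,.,,♣♣♣##

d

##########
       ###
       ###
♣♣.♣#♣,###
,,,~~.,###
.♣.♣,@~###
,,~#,,,###
.,.,♣,♣###
♣.~,,.♣###
,.,,♣♣♣###

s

       ###
       ###
♣♣.♣#♣,###
,,,~~.,###
.♣.♣,.~###
,,~#,@,###
.,.,♣,♣###
♣.~,,.♣###
,.,,♣♣♣###
       ###

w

##########
       ###
       ###
♣♣.♣#♣,###
,,,~~.,###
.♣.♣,@~###
,,~#,,,###
.,.,♣,♣###
♣.~,,.♣###
,.,,♣♣♣###
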